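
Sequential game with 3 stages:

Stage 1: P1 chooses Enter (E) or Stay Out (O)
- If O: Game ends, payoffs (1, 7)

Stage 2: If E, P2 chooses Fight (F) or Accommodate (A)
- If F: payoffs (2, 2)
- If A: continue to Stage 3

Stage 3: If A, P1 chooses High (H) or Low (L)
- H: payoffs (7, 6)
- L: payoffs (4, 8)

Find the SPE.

SPE: (E, A, H); Outcome (7, 6)

Work:
Stage 3: P1 chooses H (7 vs 4)
Stage 2: P2: F->2, A->6 (anticipating H). Choose A
Stage 1: P1: O->1, E->7 (anticipating A, H). Choose E
SPE path: E -> A -> H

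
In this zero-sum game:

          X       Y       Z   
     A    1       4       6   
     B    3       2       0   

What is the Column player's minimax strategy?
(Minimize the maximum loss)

Column should play X, value = 3

Work:
Column player minimizes Row's maximum payoff:
Column X: max payoff to Row = 3
Column Y: max payoff to Row = 4
Column Z: max payoff to Row = 6
Minimum is 3, achieved by column X.
Minimax strategy: X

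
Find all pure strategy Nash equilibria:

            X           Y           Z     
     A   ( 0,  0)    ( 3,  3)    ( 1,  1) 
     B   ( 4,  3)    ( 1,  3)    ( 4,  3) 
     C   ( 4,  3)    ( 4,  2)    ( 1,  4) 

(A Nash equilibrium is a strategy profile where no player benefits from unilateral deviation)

Nash equilibrium: (B, X), (B, Z)

Work:
Best responses:
  P1 vs X: payoffs [0, 4, 4] → best response B/C (payoff 4)
  P1 vs Y: payoffs [3, 1, 4] → best response C (payoff 4)
  P1 vs Z: payoffs [1, 4, 1] → best response B (payoff 4)
  P2 vs A: payoffs [0, 3, 1] → best response Y (payoff 3)
  P2 vs B: payoffs [3, 3, 3] → best response X/Y/Z (payoff 3)
  P2 vs C: payoffs [3, 2, 4] → best response Z (payoff 4)
Mutual best responses: (B,X), (B,Z) → Nash equilibria.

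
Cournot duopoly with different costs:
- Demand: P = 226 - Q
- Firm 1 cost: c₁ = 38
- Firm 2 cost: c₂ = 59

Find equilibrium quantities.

q₁* = 69.67, q₂* = 48.67

Work:
Reaction: q₁ = (226 - 38 - q₂)/2
Reaction: q₂ = (226 - 59 - q₁)/2
Solve simultaneously:
q₁* = (226 - 2×38 + 59)/3 = 69.67
q₂* = (226 - 2×59 + 38)/3 = 48.67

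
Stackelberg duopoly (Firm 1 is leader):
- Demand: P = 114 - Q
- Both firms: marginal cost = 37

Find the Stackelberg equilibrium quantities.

q₁* (leader) = 38.5, q₂* (follower) = 19.25

Work:
Follower's reaction: q₂ = (a - c - q₁)/2
Leader substitutes: π₁ = q₁·(a - q₁ - (a-c-q₁)/2 - c)
FOC: q₁* = (114 - 37)/2 = 38.50
Then: q₂* = (114 - 37 - 38.5)/2 = 19.25
Leader has first-mover advantage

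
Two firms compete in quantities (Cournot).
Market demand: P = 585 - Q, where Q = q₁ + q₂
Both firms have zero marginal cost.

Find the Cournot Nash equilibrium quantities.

q₁* = q₂* = 195.0; P* = 195.0

Work:
Profit: π_i = P·q_i = (a - q_i - q_j)·q_i
FOC: ∂π_i/∂q_i = a - 2q_i - q_j = 0
Reaction function: q_i = (585 - q_j)/2
Symmetry: q* = 585/3 = 195.0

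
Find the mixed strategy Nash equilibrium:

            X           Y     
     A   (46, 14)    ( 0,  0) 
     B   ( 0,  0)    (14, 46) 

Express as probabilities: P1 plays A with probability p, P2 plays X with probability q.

p = 0.7667, q = 0.2333

Work:
Find probabilities that make opponent indifferent:
P2 chooses q to make P1 indifferent between A and B
P1 chooses p to make P2 indifferent between X and Y
Mixed NE: P1 plays (A: 0.7667, B: 0.2333), P2 plays (X: 0.2333, Y: 0.7667)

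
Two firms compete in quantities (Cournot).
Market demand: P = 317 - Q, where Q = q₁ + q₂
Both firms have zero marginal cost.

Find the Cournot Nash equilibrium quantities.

q₁* = q₂* = 105.67; P* = 105.67

Work:
Profit: π_i = P·q_i = (a - q_i - q_j)·q_i
FOC: ∂π_i/∂q_i = a - 2q_i - q_j = 0
Reaction function: q_i = (317 - q_j)/2
Symmetry: q* = 317/3 = 105.67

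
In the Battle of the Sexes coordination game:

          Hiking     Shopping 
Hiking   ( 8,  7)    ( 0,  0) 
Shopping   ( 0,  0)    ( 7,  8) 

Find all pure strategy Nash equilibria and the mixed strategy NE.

Pure NE: (Hiking, Hiking) and (Shopping, Shopping); Mixed NE: p = 0.5333, q = 0.4667

Work:
Check pure NE:
(Hiking, Hiking): (8, 7) - no unilateral deviation beneficial
(Shopping, Shopping): (7, 8) - no unilateral deviation beneficial
Mixed NE: P1 plays Hiking with p = 0.5333, P2 plays Hiking with q = 0.4667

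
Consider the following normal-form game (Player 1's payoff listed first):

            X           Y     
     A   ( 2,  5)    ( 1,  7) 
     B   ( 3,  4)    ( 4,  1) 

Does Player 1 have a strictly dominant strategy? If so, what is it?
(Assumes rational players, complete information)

Yes, Player 1's strictly dominant strategy is B

Work:
A strategy strictly dominates another if it gives a strictly higher payoff against every opponent action. Compare each pair of P1's strategies column-by-column:
  A vs B: [2 vs 3, 1 vs 4] → A does not strictly dominate B (column X: 2 ≤ 3)
  B vs A: [3 vs 2, 4 vs 1] → B strictly dominates A
B strictly dominates every other strategy → strictly dominant.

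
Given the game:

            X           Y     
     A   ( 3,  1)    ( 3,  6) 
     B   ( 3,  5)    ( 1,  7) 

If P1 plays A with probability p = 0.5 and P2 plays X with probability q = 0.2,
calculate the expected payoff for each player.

E[P1] = 2.2, E[P2] = 5.8

Work:
E[P1] = p·q·π₁(A,X) + p·(1-q)·π₁(A,Y) + (1-p)·q·π₁(B,X) + (1-p)·(1-q)·π₁(B,Y)
= 0.5·0.2·3 + 0.5·0.8·3 + 0.5·0.2·3 + 0.5·0.8·1
= 2.2

E[P2] = 5.8 (similar calculation)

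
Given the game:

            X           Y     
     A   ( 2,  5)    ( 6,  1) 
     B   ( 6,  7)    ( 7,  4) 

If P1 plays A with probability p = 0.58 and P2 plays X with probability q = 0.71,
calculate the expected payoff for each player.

E[P1] = 4.4746, E[P2] = 4.8018

Work:
E[P1] = p·q·π₁(A,X) + p·(1-q)·π₁(A,Y) + (1-p)·q·π₁(B,X) + (1-p)·(1-q)·π₁(B,Y)
= 0.58·0.71·2 + 0.58·0.29·6 + 0.42·0.71·6 + 0.42·0.29·7
= 4.4746

E[P2] = 4.8018 (similar calculation)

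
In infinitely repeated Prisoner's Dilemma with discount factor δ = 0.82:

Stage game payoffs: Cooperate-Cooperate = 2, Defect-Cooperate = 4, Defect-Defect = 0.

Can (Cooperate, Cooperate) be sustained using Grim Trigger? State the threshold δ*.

δ* = 0.5; since δ = 0.82 ≥ 0.5, cooperation can be sustained

Work:
For Grim Trigger:
Cooperate forever: 2/(1-δ)
Defect then punished: 4 + 0·δ/(1-δ)
Need: 2/(1-δ) ≥ 4 + 0·δ/(1-δ)
Solving: δ ≥ (T-R)/(T-P) = (4-2)/(4-0) = 0.5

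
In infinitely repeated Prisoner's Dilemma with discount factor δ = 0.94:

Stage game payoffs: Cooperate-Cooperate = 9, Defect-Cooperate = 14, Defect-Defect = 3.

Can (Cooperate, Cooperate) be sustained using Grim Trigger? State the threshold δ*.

δ* = 0.4545; since δ = 0.94 ≥ 0.4545, cooperation can be sustained

Work:
For Grim Trigger:
Cooperate forever: 9/(1-δ)
Defect then punished: 14 + 3·δ/(1-δ)
Need: 9/(1-δ) ≥ 14 + 3·δ/(1-δ)
Solving: δ ≥ (T-R)/(T-P) = (14-9)/(14-3) = 0.4545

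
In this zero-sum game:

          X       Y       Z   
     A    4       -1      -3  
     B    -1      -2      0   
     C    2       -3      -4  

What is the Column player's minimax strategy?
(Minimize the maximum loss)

Column should play Y, value = -1

Work:
Column player minimizes Row's maximum payoff:
Column X: max payoff to Row = 4
Column Y: max payoff to Row = -1
Column Z: max payoff to Row = 0
Minimum is -1, achieved by column Y.
Minimax strategy: Y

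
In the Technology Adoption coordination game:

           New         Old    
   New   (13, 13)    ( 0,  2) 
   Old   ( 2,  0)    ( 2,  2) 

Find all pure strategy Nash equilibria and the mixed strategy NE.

Pure NE: (New, New) and (Old, Old); Mixed NE: p = 0.1538, q = 0.1538

Work:
Check pure NE:
(New, New): (13, 13) - no unilateral deviation beneficial
(Old, Old): (2, 2) - no unilateral deviation beneficial
Mixed NE: P1 plays New with p = 0.1538, P2 plays New with q = 0.1538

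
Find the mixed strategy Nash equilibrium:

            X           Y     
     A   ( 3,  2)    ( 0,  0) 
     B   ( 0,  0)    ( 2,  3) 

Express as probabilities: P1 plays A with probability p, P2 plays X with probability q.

p = 0.6, q = 0.4

Work:
Find probabilities that make opponent indifferent:
P2 chooses q to make P1 indifferent between A and B
P1 chooses p to make P2 indifferent between X and Y
Mixed NE: P1 plays (A: 0.6, B: 0.4), P2 plays (X: 0.4, Y: 0.6)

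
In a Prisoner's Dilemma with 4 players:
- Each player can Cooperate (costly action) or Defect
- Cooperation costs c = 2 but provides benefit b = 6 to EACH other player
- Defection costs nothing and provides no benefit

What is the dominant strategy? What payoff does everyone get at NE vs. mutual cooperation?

Dominant: Defect; NE payoff = 0; Coop payoff = 16

Work:
Defect dominates (saves cost c = 2, benefit to others is external)
NE: All defect → everyone gets 0
If all cooperate: each receives (3)×6 - 2 = 16
Social dilemma: 16 > 0 but NE gives 0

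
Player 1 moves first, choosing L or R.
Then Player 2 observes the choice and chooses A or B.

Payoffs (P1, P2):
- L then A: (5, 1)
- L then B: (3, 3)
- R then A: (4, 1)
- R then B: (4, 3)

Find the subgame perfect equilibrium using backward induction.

P1 plays R, P2 plays B after L and B after R; Payoff (4, 3)

Work:
Backward induction:
After L: P2 chooses B → P1 gets 3
After R: P2 chooses B → P1 gets 4
P1 chooses R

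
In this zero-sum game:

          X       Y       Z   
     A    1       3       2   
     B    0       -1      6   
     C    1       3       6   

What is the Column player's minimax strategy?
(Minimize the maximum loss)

Column should play X, value = 1

Work:
Column player minimizes Row's maximum payoff:
Column X: max payoff to Row = 1
Column Y: max payoff to Row = 3
Column Z: max payoff to Row = 6
Minimum is 1, achieved by column X.
Minimax strategy: X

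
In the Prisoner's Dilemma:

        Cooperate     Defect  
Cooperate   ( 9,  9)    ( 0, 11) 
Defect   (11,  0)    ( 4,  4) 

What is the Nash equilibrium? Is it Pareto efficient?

(Defect, Defect) is NE; not Pareto efficient

Work:
Defect dominates Cooperate for both players:
If P2 cooperates: Defect (11) > Cooperate (9)
If P2 defects: Defect (4) > Cooperate (0)
NE: (Defect, Defect) with payoff (4, 4)
But (Cooperate, Cooperate) = (9, 9) Pareto dominates (4, 4)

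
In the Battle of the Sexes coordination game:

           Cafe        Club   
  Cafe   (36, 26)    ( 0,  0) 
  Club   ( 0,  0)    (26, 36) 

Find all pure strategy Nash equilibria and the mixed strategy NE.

Pure NE: (Cafe, Cafe) and (Club, Club); Mixed NE: p = 0.5806, q = 0.4194

Work:
Check pure NE:
(Cafe, Cafe): (36, 26) - no unilateral deviation beneficial
(Club, Club): (26, 36) - no unilateral deviation beneficial
Mixed NE: P1 plays Cafe with p = 0.5806, P2 plays Cafe with q = 0.4194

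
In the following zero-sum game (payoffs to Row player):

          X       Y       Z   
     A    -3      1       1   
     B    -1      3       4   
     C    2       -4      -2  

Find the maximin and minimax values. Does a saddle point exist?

Maximin = -1, Minimax = 2, Saddle: False

Work:
Row minimums: [-3, -1, -4] → maximin = -1
Column maximums: [2, 3, 4] → minimax = 2
No saddle point (maximin ≠ minimax). Mixed strategy needed.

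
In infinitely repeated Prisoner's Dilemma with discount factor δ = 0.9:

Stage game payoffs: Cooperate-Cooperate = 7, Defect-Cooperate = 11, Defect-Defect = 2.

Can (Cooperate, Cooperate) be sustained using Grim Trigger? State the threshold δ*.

δ* = 0.4444; since δ = 0.9 ≥ 0.4444, cooperation can be sustained

Work:
For Grim Trigger:
Cooperate forever: 7/(1-δ)
Defect then punished: 11 + 2·δ/(1-δ)
Need: 7/(1-δ) ≥ 11 + 2·δ/(1-δ)
Solving: δ ≥ (T-R)/(T-P) = (11-7)/(11-2) = 0.4444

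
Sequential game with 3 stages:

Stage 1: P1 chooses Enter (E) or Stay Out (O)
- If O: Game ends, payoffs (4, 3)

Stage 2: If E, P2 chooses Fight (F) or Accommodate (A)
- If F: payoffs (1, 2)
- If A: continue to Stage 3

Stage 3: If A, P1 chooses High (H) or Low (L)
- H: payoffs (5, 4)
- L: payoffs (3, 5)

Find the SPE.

SPE: (E, A, H); Outcome (5, 4)

Work:
Stage 3: P1 chooses H (5 vs 3)
Stage 2: P2: F->2, A->4 (anticipating H). Choose A
Stage 1: P1: O->4, E->5 (anticipating A, H). Choose E
SPE path: E -> A -> H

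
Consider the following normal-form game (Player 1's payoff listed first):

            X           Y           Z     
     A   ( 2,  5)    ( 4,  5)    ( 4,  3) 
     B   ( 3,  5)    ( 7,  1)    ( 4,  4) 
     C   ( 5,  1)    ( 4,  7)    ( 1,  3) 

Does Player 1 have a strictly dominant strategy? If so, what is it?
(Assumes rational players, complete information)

No strictly dominant strategy exists for Player 1

Work:
A strategy strictly dominates another if it gives a strictly higher payoff against every opponent action. Compare each pair of P1's strategies column-by-column:
  A vs B: [2 vs 3, 4 vs 7, 4 vs 4] → A does not strictly dominate B (column X: 2 ≤ 3)
  A vs C: [2 vs 5, 4 vs 4, 4 vs 1] → A does not strictly dominate C (column X: 2 ≤ 5)
  B vs A: [3 vs 2, 7 vs 4, 4 vs 4] → B does not strictly dominate A (column Z: 4 ≤ 4)
  B vs C: [3 vs 5, 7 vs 4, 4 vs 1] → B does not strictly dominate C (column X: 3 ≤ 5)
  C vs A: [5 vs 2, 4 vs 4, 1 vs 4] → C does not strictly dominate A (column Y: 4 ≤ 4)
  C vs B: [5 vs 3, 4 vs 7, 1 vs 4] → C does not strictly dominate B (column Y: 4 ≤ 7)
No single strategy strictly dominates all others → no strictly dominant strategy.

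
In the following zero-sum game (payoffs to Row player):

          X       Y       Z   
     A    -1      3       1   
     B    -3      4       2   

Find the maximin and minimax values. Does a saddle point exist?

Maximin = -1, Minimax = -1, Saddle: True

Work:
Row minimums: [-1, -3] → maximin = -1
Column maximums: [-1, 4, 2] → minimax = -1
Saddle point exists! Game value = -1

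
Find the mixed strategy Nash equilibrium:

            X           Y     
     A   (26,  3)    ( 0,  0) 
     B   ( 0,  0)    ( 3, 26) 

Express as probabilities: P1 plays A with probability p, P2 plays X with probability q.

p = 0.8966, q = 0.1034

Work:
Find probabilities that make opponent indifferent:
P2 chooses q to make P1 indifferent between A and B
P1 chooses p to make P2 indifferent between X and Y
Mixed NE: P1 plays (A: 0.8966, B: 0.1034), P2 plays (X: 0.1034, Y: 0.8966)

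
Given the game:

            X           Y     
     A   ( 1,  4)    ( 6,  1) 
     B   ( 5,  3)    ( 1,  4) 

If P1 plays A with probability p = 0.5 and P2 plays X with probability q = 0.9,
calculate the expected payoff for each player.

E[P1] = 3.05, E[P2] = 3.4

Work:
E[P1] = p·q·π₁(A,X) + p·(1-q)·π₁(A,Y) + (1-p)·q·π₁(B,X) + (1-p)·(1-q)·π₁(B,Y)
= 0.5·0.9·1 + 0.5·0.1·6 + 0.5·0.9·5 + 0.5·0.1·1
= 3.05

E[P2] = 3.4 (similar calculation)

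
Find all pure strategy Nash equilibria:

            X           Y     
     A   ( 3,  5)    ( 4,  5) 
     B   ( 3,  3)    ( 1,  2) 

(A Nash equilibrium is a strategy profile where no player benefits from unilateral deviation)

Nash equilibrium: (A, X), (A, Y), (B, X)

Work:
Best responses:
  P1 vs X: payoffs [3, 3] → best response A/B (payoff 3)
  P1 vs Y: payoffs [4, 1] → best response A (payoff 4)
  P2 vs A: payoffs [5, 5] → best response X/Y (payoff 5)
  P2 vs B: payoffs [3, 2] → best response X (payoff 3)
Mutual best responses: (A,X), (A,Y), (B,X) → Nash equilibria.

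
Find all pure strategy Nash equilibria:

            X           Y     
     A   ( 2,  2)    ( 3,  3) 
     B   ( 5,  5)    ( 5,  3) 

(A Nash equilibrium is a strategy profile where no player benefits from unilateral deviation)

Nash equilibrium: (B, X)

Work:
Best responses:
  P1 vs X: payoffs [2, 5] → best response B (payoff 5)
  P1 vs Y: payoffs [3, 5] → best response B (payoff 5)
  P2 vs A: payoffs [2, 3] → best response Y (payoff 3)
  P2 vs B: payoffs [5, 3] → best response X (payoff 5)
Mutual best responses: (B,X) → Nash equilibria.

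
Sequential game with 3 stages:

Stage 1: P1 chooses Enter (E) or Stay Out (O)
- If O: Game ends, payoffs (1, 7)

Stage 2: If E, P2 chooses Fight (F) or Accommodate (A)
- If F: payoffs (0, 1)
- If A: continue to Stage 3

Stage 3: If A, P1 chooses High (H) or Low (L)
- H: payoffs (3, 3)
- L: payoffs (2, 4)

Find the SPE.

SPE: (E, A, H); Outcome (3, 3)

Work:
Stage 3: P1 chooses H (3 vs 2)
Stage 2: P2: F->1, A->3 (anticipating H). Choose A
Stage 1: P1: O->1, E->3 (anticipating A, H). Choose E
SPE path: E -> A -> H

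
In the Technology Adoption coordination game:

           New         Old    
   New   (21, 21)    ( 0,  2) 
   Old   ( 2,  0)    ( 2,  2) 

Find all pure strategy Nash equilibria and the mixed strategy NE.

Pure NE: (New, New) and (Old, Old); Mixed NE: p = 0.0952, q = 0.0952

Work:
Check pure NE:
(New, New): (21, 21) - no unilateral deviation beneficial
(Old, Old): (2, 2) - no unilateral deviation beneficial
Mixed NE: P1 plays New with p = 0.0952, P2 plays New with q = 0.0952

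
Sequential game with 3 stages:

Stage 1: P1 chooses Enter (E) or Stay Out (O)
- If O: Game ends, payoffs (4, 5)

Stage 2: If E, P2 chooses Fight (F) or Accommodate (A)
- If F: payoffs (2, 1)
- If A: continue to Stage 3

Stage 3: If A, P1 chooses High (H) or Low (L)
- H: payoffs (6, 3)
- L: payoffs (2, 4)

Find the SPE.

SPE: (E, A, H); Outcome (6, 3)

Work:
Stage 3: P1 chooses H (6 vs 2)
Stage 2: P2: F->1, A->3 (anticipating H). Choose A
Stage 1: P1: O->4, E->6 (anticipating A, H). Choose E
SPE path: E -> A -> H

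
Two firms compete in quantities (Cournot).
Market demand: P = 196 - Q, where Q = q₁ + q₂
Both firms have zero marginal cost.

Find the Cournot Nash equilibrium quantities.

q₁* = q₂* = 65.33; P* = 65.33

Work:
Profit: π_i = P·q_i = (a - q_i - q_j)·q_i
FOC: ∂π_i/∂q_i = a - 2q_i - q_j = 0
Reaction function: q_i = (196 - q_j)/2
Symmetry: q* = 196/3 = 65.33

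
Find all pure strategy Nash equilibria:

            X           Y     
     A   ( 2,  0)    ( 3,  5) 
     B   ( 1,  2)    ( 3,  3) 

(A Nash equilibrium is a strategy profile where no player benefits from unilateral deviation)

Nash equilibrium: (A, Y), (B, Y)

Work:
Best responses:
  P1 vs X: payoffs [2, 1] → best response A (payoff 2)
  P1 vs Y: payoffs [3, 3] → best response A/B (payoff 3)
  P2 vs A: payoffs [0, 5] → best response Y (payoff 5)
  P2 vs B: payoffs [2, 3] → best response Y (payoff 3)
Mutual best responses: (A,Y), (B,Y) → Nash equilibria.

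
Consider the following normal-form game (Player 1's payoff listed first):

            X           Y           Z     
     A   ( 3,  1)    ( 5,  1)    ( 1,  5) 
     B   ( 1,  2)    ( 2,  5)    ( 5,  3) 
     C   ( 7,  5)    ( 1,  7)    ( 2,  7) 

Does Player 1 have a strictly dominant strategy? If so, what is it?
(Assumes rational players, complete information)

No strictly dominant strategy exists for Player 1

Work:
A strategy strictly dominates another if it gives a strictly higher payoff against every opponent action. Compare each pair of P1's strategies column-by-column:
  A vs B: [3 vs 1, 5 vs 2, 1 vs 5] → A does not strictly dominate B (column Z: 1 ≤ 5)
  A vs C: [3 vs 7, 5 vs 1, 1 vs 2] → A does not strictly dominate C (column X: 3 ≤ 7)
  B vs A: [1 vs 3, 2 vs 5, 5 vs 1] → B does not strictly dominate A (column X: 1 ≤ 3)
  B vs C: [1 vs 7, 2 vs 1, 5 vs 2] → B does not strictly dominate C (column X: 1 ≤ 7)
  C vs A: [7 vs 3, 1 vs 5, 2 vs 1] → C does not strictly dominate A (column Y: 1 ≤ 5)
  C vs B: [7 vs 1, 1 vs 2, 2 vs 5] → C does not strictly dominate B (column Y: 1 ≤ 2)
No single strategy strictly dominates all others → no strictly dominant strategy.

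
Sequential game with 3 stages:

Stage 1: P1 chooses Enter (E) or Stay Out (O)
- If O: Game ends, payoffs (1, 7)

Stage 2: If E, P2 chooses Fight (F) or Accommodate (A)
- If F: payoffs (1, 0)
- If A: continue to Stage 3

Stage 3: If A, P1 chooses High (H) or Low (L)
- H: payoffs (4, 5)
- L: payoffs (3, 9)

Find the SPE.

SPE: (E, A, H); Outcome (4, 5)

Work:
Stage 3: P1 chooses H (4 vs 3)
Stage 2: P2: F->0, A->5 (anticipating H). Choose A
Stage 1: P1: O->1, E->4 (anticipating A, H). Choose E
SPE path: E -> A -> H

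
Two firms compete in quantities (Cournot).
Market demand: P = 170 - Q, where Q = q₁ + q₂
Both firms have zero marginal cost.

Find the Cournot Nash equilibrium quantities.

q₁* = q₂* = 56.67; P* = 56.67

Work:
Profit: π_i = P·q_i = (a - q_i - q_j)·q_i
FOC: ∂π_i/∂q_i = a - 2q_i - q_j = 0
Reaction function: q_i = (170 - q_j)/2
Symmetry: q* = 170/3 = 56.67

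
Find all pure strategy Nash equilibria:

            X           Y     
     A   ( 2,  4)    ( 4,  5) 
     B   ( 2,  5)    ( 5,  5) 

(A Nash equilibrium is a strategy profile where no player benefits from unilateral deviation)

Nash equilibrium: (B, X), (B, Y)

Work:
Best responses:
  P1 vs X: payoffs [2, 2] → best response A/B (payoff 2)
  P1 vs Y: payoffs [4, 5] → best response B (payoff 5)
  P2 vs A: payoffs [4, 5] → best response Y (payoff 5)
  P2 vs B: payoffs [5, 5] → best response X/Y (payoff 5)
Mutual best responses: (B,X), (B,Y) → Nash equilibria.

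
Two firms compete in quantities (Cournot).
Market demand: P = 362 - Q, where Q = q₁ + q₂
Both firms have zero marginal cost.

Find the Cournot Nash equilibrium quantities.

q₁* = q₂* = 120.67; P* = 120.67

Work:
Profit: π_i = P·q_i = (a - q_i - q_j)·q_i
FOC: ∂π_i/∂q_i = a - 2q_i - q_j = 0
Reaction function: q_i = (362 - q_j)/2
Symmetry: q* = 362/3 = 120.67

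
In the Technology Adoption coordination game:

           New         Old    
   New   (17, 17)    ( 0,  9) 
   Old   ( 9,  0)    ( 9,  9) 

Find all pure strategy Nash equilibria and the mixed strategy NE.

Pure NE: (New, New) and (Old, Old); Mixed NE: p = 0.5294, q = 0.5294

Work:
Check pure NE:
(New, New): (17, 17) - no unilateral deviation beneficial
(Old, Old): (9, 9) - no unilateral deviation beneficial
Mixed NE: P1 plays New with p = 0.5294, P2 plays New with q = 0.5294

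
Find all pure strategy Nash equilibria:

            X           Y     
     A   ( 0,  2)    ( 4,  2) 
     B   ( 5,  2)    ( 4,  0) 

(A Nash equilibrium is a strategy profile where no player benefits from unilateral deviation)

Nash equilibrium: (A, Y), (B, X)

Work:
Best responses:
  P1 vs X: payoffs [0, 5] → best response B (payoff 5)
  P1 vs Y: payoffs [4, 4] → best response A/B (payoff 4)
  P2 vs A: payoffs [2, 2] → best response X/Y (payoff 2)
  P2 vs B: payoffs [2, 0] → best response X (payoff 2)
Mutual best responses: (A,Y), (B,X) → Nash equilibria.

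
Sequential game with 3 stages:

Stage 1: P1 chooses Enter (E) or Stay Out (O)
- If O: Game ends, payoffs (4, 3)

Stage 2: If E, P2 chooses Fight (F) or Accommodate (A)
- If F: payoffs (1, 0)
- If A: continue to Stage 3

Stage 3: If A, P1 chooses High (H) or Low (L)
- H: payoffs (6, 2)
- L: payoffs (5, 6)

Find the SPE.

SPE: (E, A, H); Outcome (6, 2)

Work:
Stage 3: P1 chooses H (6 vs 5)
Stage 2: P2: F->0, A->2 (anticipating H). Choose A
Stage 1: P1: O->4, E->6 (anticipating A, H). Choose E
SPE path: E -> A -> H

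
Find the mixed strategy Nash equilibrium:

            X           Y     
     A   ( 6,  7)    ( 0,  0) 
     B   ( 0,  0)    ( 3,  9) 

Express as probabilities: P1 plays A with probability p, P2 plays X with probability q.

p = 0.5625, q = 0.3333

Work:
Find probabilities that make opponent indifferent:
P2 chooses q to make P1 indifferent between A and B
P1 chooses p to make P2 indifferent between X and Y
Mixed NE: P1 plays (A: 0.5625, B: 0.4375), P2 plays (X: 0.3333, Y: 0.6667)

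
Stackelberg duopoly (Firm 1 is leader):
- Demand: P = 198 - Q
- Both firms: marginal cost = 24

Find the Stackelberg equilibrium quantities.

q₁* (leader) = 87.0, q₂* (follower) = 43.5

Work:
Follower's reaction: q₂ = (a - c - q₁)/2
Leader substitutes: π₁ = q₁·(a - q₁ - (a-c-q₁)/2 - c)
FOC: q₁* = (198 - 24)/2 = 87.00
Then: q₂* = (198 - 24 - 87.0)/2 = 43.50
Leader has first-mover advantage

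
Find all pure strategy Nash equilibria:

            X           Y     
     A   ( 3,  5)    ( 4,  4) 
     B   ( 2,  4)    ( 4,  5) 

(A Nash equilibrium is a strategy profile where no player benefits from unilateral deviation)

Nash equilibrium: (A, X), (B, Y)

Work:
Best responses:
  P1 vs X: payoffs [3, 2] → best response A (payoff 3)
  P1 vs Y: payoffs [4, 4] → best response A/B (payoff 4)
  P2 vs A: payoffs [5, 4] → best response X (payoff 5)
  P2 vs B: payoffs [4, 5] → best response Y (payoff 5)
Mutual best responses: (A,X), (B,Y) → Nash equilibria.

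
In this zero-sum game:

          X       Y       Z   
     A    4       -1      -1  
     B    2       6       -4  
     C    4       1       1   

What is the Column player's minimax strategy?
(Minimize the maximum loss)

Column should play Z, value = 1

Work:
Column player minimizes Row's maximum payoff:
Column X: max payoff to Row = 4
Column Y: max payoff to Row = 6
Column Z: max payoff to Row = 1
Minimum is 1, achieved by column Z.
Minimax strategy: Z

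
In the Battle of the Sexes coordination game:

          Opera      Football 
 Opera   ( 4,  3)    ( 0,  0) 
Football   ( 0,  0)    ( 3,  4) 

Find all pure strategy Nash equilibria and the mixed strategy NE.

Pure NE: (Opera, Opera) and (Football, Football); Mixed NE: p = 0.5714, q = 0.4286

Work:
Check pure NE:
(Opera, Opera): (4, 3) - no unilateral deviation beneficial
(Football, Football): (3, 4) - no unilateral deviation beneficial
Mixed NE: P1 plays Opera with p = 0.5714, P2 plays Opera with q = 0.4286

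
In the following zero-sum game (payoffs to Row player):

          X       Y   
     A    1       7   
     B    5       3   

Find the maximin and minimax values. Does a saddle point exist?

Maximin = 3, Minimax = 5, Saddle: False

Work:
Row minimums: [1, 3] → maximin = 3
Column maximums: [5, 7] → minimax = 5
No saddle point (maximin ≠ minimax). Mixed strategy needed.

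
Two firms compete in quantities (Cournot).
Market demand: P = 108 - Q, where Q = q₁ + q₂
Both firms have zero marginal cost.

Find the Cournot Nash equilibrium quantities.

q₁* = q₂* = 36.0; P* = 36.0

Work:
Profit: π_i = P·q_i = (a - q_i - q_j)·q_i
FOC: ∂π_i/∂q_i = a - 2q_i - q_j = 0
Reaction function: q_i = (108 - q_j)/2
Symmetry: q* = 108/3 = 36.0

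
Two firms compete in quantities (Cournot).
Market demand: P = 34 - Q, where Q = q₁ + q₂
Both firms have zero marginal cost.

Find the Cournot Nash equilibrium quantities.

q₁* = q₂* = 11.33; P* = 11.33

Work:
Profit: π_i = P·q_i = (a - q_i - q_j)·q_i
FOC: ∂π_i/∂q_i = a - 2q_i - q_j = 0
Reaction function: q_i = (34 - q_j)/2
Symmetry: q* = 34/3 = 11.33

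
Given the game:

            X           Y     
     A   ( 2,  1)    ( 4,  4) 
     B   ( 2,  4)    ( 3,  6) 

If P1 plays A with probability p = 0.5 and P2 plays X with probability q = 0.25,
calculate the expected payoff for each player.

E[P1] = 3.125, E[P2] = 4.375

Work:
E[P1] = p·q·π₁(A,X) + p·(1-q)·π₁(A,Y) + (1-p)·q·π₁(B,X) + (1-p)·(1-q)·π₁(B,Y)
= 0.5·0.25·2 + 0.5·0.75·4 + 0.5·0.25·2 + 0.5·0.75·3
= 3.125

E[P2] = 4.375 (similar calculation)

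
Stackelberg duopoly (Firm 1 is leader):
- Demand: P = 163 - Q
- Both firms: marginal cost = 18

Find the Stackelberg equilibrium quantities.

q₁* (leader) = 72.5, q₂* (follower) = 36.25

Work:
Follower's reaction: q₂ = (a - c - q₁)/2
Leader substitutes: π₁ = q₁·(a - q₁ - (a-c-q₁)/2 - c)
FOC: q₁* = (163 - 18)/2 = 72.50
Then: q₂* = (163 - 18 - 72.5)/2 = 36.25
Leader has first-mover advantage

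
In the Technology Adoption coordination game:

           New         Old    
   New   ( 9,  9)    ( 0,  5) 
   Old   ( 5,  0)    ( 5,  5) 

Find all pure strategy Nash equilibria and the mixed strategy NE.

Pure NE: (New, New) and (Old, Old); Mixed NE: p = 0.5556, q = 0.5556

Work:
Check pure NE:
(New, New): (9, 9) - no unilateral deviation beneficial
(Old, Old): (5, 5) - no unilateral deviation beneficial
Mixed NE: P1 plays New with p = 0.5556, P2 plays New with q = 0.5556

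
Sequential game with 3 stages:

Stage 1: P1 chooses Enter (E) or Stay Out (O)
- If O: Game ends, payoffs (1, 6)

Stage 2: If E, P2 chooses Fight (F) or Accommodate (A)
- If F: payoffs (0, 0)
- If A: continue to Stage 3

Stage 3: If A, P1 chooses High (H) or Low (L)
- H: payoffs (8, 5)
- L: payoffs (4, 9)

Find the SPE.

SPE: (E, A, H); Outcome (8, 5)

Work:
Stage 3: P1 chooses H (8 vs 4)
Stage 2: P2: F->0, A->5 (anticipating H). Choose A
Stage 1: P1: O->1, E->8 (anticipating A, H). Choose E
SPE path: E -> A -> H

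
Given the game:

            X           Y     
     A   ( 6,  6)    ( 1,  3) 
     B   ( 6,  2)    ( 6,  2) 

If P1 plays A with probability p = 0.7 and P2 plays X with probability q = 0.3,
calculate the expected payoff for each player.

E[P1] = 3.55, E[P2] = 3.33

Work:
E[P1] = p·q·π₁(A,X) + p·(1-q)·π₁(A,Y) + (1-p)·q·π₁(B,X) + (1-p)·(1-q)·π₁(B,Y)
= 0.7·0.3·6 + 0.7·0.7·1 + 0.3·0.3·6 + 0.3·0.7·6
= 3.55

E[P2] = 3.33 (similar calculation)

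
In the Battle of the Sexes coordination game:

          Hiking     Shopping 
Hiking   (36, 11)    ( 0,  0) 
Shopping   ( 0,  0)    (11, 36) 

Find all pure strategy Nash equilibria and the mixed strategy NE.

Pure NE: (Hiking, Hiking) and (Shopping, Shopping); Mixed NE: p = 0.766, q = 0.234

Work:
Check pure NE:
(Hiking, Hiking): (36, 11) - no unilateral deviation beneficial
(Shopping, Shopping): (11, 36) - no unilateral deviation beneficial
Mixed NE: P1 plays Hiking with p = 0.766, P2 plays Hiking with q = 0.234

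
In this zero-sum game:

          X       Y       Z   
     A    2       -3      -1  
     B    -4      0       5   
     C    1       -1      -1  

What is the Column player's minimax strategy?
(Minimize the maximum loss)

Column should play Y, value = 0

Work:
Column player minimizes Row's maximum payoff:
Column X: max payoff to Row = 2
Column Y: max payoff to Row = 0
Column Z: max payoff to Row = 5
Minimum is 0, achieved by column Y.
Minimax strategy: Y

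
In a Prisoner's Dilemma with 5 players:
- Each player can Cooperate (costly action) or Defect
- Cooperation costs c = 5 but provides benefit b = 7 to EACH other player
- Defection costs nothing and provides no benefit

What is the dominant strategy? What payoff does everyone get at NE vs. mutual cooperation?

Dominant: Defect; NE payoff = 0; Coop payoff = 23

Work:
Defect dominates (saves cost c = 5, benefit to others is external)
NE: All defect → everyone gets 0
If all cooperate: each receives (4)×7 - 5 = 23
Social dilemma: 23 > 0 but NE gives 0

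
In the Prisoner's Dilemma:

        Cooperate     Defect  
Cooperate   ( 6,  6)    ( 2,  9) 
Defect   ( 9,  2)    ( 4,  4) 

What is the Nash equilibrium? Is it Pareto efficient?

(Defect, Defect) is NE; not Pareto efficient

Work:
Defect dominates Cooperate for both players:
If P2 cooperates: Defect (9) > Cooperate (6)
If P2 defects: Defect (4) > Cooperate (2)
NE: (Defect, Defect) with payoff (4, 4)
But (Cooperate, Cooperate) = (6, 6) Pareto dominates (4, 4)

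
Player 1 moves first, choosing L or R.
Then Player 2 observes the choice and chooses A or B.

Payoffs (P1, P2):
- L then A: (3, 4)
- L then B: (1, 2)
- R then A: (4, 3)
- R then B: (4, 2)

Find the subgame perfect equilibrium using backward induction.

P1 plays R, P2 plays A after L and A after R; Payoff (4, 3)

Work:
Backward induction:
After L: P2 chooses A → P1 gets 3
After R: P2 chooses A → P1 gets 4
P1 chooses R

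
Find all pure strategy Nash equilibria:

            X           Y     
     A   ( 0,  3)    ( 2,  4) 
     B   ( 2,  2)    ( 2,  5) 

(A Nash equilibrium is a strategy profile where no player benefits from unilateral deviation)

Nash equilibrium: (A, Y), (B, Y)

Work:
Best responses:
  P1 vs X: payoffs [0, 2] → best response B (payoff 2)
  P1 vs Y: payoffs [2, 2] → best response A/B (payoff 2)
  P2 vs A: payoffs [3, 4] → best response Y (payoff 4)
  P2 vs B: payoffs [2, 5] → best response Y (payoff 5)
Mutual best responses: (A,Y), (B,Y) → Nash equilibria.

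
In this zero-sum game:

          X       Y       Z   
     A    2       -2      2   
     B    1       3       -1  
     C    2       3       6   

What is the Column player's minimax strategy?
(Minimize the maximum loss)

Column should play X, value = 2

Work:
Column player minimizes Row's maximum payoff:
Column X: max payoff to Row = 2
Column Y: max payoff to Row = 3
Column Z: max payoff to Row = 6
Minimum is 2, achieved by column X.
Minimax strategy: X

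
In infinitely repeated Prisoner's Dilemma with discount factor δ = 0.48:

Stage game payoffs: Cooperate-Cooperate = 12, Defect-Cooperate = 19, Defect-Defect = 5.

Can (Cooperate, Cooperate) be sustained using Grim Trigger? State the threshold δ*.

δ* = 0.5; since δ = 0.48 < 0.5, cooperation cannot be sustained

Work:
For Grim Trigger:
Cooperate forever: 12/(1-δ)
Defect then punished: 19 + 5·δ/(1-δ)
Need: 12/(1-δ) ≥ 19 + 5·δ/(1-δ)
Solving: δ ≥ (T-R)/(T-P) = (19-12)/(19-5) = 0.5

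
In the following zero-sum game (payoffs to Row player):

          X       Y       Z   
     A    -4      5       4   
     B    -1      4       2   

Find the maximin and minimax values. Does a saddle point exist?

Maximin = -1, Minimax = -1, Saddle: True

Work:
Row minimums: [-4, -1] → maximin = -1
Column maximums: [-1, 5, 4] → minimax = -1
Saddle point exists! Game value = -1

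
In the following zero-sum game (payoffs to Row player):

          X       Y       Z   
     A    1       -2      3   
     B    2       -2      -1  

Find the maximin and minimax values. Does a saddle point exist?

Maximin = -2, Minimax = -2, Saddle: True

Work:
Row minimums: [-2, -2] → maximin = -2
Column maximums: [2, -2, 3] → minimax = -2
Saddle point exists! Game value = -2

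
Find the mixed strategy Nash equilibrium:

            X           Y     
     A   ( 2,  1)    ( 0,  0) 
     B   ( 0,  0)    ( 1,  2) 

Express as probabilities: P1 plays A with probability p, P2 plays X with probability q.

p = 0.6667, q = 0.3333

Work:
Find probabilities that make opponent indifferent:
P2 chooses q to make P1 indifferent between A and B
P1 chooses p to make P2 indifferent between X and Y
Mixed NE: P1 plays (A: 0.6667, B: 0.3333), P2 plays (X: 0.3333, Y: 0.6667)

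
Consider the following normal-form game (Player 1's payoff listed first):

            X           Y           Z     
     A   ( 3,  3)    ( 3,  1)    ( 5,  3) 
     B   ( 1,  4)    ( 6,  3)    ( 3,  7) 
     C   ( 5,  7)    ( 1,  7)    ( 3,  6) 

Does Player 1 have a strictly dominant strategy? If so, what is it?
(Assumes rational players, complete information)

No strictly dominant strategy exists for Player 1

Work:
A strategy strictly dominates another if it gives a strictly higher payoff against every opponent action. Compare each pair of P1's strategies column-by-column:
  A vs B: [3 vs 1, 3 vs 6, 5 vs 3] → A does not strictly dominate B (column Y: 3 ≤ 6)
  A vs C: [3 vs 5, 3 vs 1, 5 vs 3] → A does not strictly dominate C (column X: 3 ≤ 5)
  B vs A: [1 vs 3, 6 vs 3, 3 vs 5] → B does not strictly dominate A (column X: 1 ≤ 3)
  B vs C: [1 vs 5, 6 vs 1, 3 vs 3] → B does not strictly dominate C (column X: 1 ≤ 5)
  C vs A: [5 vs 3, 1 vs 3, 3 vs 5] → C does not strictly dominate A (column Y: 1 ≤ 3)
  C vs B: [5 vs 1, 1 vs 6, 3 vs 3] → C does not strictly dominate B (column Y: 1 ≤ 6)
No single strategy strictly dominates all others → no strictly dominant strategy.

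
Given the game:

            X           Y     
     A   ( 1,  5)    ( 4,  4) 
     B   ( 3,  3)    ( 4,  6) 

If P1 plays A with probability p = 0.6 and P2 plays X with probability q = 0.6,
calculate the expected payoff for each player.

E[P1] = 2.68, E[P2] = 4.44

Work:
E[P1] = p·q·π₁(A,X) + p·(1-q)·π₁(A,Y) + (1-p)·q·π₁(B,X) + (1-p)·(1-q)·π₁(B,Y)
= 0.6·0.6·1 + 0.6·0.4·4 + 0.4·0.6·3 + 0.4·0.4·4
= 2.68

E[P2] = 4.44 (similar calculation)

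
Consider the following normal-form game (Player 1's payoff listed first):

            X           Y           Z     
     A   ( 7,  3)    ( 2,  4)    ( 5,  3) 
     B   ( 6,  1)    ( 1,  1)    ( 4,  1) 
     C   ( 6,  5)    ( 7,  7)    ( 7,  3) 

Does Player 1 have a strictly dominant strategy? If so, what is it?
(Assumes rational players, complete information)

No strictly dominant strategy exists for Player 1

Work:
A strategy strictly dominates another if it gives a strictly higher payoff against every opponent action. Compare each pair of P1's strategies column-by-column:
  A vs B: [7 vs 6, 2 vs 1, 5 vs 4] → A strictly dominates B
  A vs C: [7 vs 6, 2 vs 7, 5 vs 7] → A does not strictly dominate C (column Y: 2 ≤ 7)
  B vs A: [6 vs 7, 1 vs 2, 4 vs 5] → B does not strictly dominate A (column X: 6 ≤ 7)
  B vs C: [6 vs 6, 1 vs 7, 4 vs 7] → B does not strictly dominate C (column X: 6 ≤ 6)
  C vs A: [6 vs 7, 7 vs 2, 7 vs 5] → C does not strictly dominate A (column X: 6 ≤ 7)
  C vs B: [6 vs 6, 7 vs 1, 7 vs 4] → C does not strictly dominate B (column X: 6 ≤ 6)
No single strategy strictly dominates all others → no strictly dominant strategy.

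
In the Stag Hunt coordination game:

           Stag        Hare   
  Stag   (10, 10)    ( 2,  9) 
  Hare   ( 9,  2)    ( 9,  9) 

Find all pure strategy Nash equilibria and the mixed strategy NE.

Pure NE: (Stag, Stag) and (Hare, Hare); Mixed NE: p = 0.875, q = 0.875

Work:
Check pure NE:
(Stag, Stag): (10, 10) - no unilateral deviation beneficial
(Hare, Hare): (9, 9) - no unilateral deviation beneficial
Mixed NE: P1 plays Stag with p = 0.875, P2 plays Stag with q = 0.875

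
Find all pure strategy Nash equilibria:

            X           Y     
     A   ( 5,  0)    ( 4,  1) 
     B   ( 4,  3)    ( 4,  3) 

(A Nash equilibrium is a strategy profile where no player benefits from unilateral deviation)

Nash equilibrium: (A, Y), (B, Y)

Work:
Best responses:
  P1 vs X: payoffs [5, 4] → best response A (payoff 5)
  P1 vs Y: payoffs [4, 4] → best response A/B (payoff 4)
  P2 vs A: payoffs [0, 1] → best response Y (payoff 1)
  P2 vs B: payoffs [3, 3] → best response X/Y (payoff 3)
Mutual best responses: (A,Y), (B,Y) → Nash equilibria.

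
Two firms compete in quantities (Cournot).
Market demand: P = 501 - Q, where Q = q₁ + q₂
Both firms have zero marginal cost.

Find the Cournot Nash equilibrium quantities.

q₁* = q₂* = 167.0; P* = 167.0

Work:
Profit: π_i = P·q_i = (a - q_i - q_j)·q_i
FOC: ∂π_i/∂q_i = a - 2q_i - q_j = 0
Reaction function: q_i = (501 - q_j)/2
Symmetry: q* = 501/3 = 167.0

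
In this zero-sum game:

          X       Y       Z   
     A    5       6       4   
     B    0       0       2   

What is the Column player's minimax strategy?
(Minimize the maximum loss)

Column should play Z, value = 4

Work:
Column player minimizes Row's maximum payoff:
Column X: max payoff to Row = 5
Column Y: max payoff to Row = 6
Column Z: max payoff to Row = 4
Minimum is 4, achieved by column Z.
Minimax strategy: Z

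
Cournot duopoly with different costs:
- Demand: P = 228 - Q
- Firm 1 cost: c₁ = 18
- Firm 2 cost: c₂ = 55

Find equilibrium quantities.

q₁* = 82.33, q₂* = 45.33

Work:
Reaction: q₁ = (228 - 18 - q₂)/2
Reaction: q₂ = (228 - 55 - q₁)/2
Solve simultaneously:
q₁* = (228 - 2×18 + 55)/3 = 82.33
q₂* = (228 - 2×55 + 18)/3 = 45.33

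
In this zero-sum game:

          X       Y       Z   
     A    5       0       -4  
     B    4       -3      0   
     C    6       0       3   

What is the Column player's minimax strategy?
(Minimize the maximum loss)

Column should play Y, value = 0

Work:
Column player minimizes Row's maximum payoff:
Column X: max payoff to Row = 6
Column Y: max payoff to Row = 0
Column Z: max payoff to Row = 3
Minimum is 0, achieved by column Y.
Minimax strategy: Y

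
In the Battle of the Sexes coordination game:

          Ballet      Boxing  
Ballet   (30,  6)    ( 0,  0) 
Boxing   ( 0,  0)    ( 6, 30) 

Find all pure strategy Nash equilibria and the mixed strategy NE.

Pure NE: (Ballet, Ballet) and (Boxing, Boxing); Mixed NE: p = 0.8333, q = 0.1667

Work:
Check pure NE:
(Ballet, Ballet): (30, 6) - no unilateral deviation beneficial
(Boxing, Boxing): (6, 30) - no unilateral deviation beneficial
Mixed NE: P1 plays Ballet with p = 0.8333, P2 plays Ballet with q = 0.1667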